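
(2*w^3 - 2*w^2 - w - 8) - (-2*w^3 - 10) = 4*w^3 - 2*w^2 - w + 2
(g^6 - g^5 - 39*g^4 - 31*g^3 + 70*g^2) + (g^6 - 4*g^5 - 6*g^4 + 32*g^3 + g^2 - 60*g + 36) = 2*g^6 - 5*g^5 - 45*g^4 + g^3 + 71*g^2 - 60*g + 36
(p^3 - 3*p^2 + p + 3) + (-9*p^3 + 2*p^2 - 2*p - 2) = -8*p^3 - p^2 - p + 1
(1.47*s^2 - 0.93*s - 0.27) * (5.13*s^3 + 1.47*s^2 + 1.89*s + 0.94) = 7.5411*s^5 - 2.61*s^4 + 0.0260999999999998*s^3 - 0.7728*s^2 - 1.3845*s - 0.2538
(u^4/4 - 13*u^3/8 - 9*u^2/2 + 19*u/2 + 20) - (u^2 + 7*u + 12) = u^4/4 - 13*u^3/8 - 11*u^2/2 + 5*u/2 + 8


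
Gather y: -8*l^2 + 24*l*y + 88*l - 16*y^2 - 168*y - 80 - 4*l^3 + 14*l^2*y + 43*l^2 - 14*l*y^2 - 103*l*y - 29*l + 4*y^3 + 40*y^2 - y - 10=-4*l^3 + 35*l^2 + 59*l + 4*y^3 + y^2*(24 - 14*l) + y*(14*l^2 - 79*l - 169) - 90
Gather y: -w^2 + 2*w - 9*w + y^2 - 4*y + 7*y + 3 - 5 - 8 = -w^2 - 7*w + y^2 + 3*y - 10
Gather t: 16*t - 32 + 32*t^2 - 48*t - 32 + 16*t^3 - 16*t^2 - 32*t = 16*t^3 + 16*t^2 - 64*t - 64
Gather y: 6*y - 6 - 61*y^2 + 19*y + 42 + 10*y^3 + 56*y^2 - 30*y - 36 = 10*y^3 - 5*y^2 - 5*y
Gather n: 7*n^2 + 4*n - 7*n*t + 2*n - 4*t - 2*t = 7*n^2 + n*(6 - 7*t) - 6*t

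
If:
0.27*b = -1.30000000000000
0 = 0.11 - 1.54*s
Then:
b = -4.81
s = 0.07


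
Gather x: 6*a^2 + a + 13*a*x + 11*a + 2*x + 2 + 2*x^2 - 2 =6*a^2 + 12*a + 2*x^2 + x*(13*a + 2)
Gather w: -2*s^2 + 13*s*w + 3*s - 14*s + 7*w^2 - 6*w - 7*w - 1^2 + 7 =-2*s^2 - 11*s + 7*w^2 + w*(13*s - 13) + 6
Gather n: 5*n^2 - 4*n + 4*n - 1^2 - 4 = 5*n^2 - 5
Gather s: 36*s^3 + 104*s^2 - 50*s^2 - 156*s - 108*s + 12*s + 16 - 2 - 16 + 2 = 36*s^3 + 54*s^2 - 252*s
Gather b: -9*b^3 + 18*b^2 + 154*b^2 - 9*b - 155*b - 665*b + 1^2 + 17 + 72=-9*b^3 + 172*b^2 - 829*b + 90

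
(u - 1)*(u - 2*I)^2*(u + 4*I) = u^4 - u^3 + 12*u^2 - 12*u - 16*I*u + 16*I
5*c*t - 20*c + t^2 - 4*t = (5*c + t)*(t - 4)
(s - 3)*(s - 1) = s^2 - 4*s + 3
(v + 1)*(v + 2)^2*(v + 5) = v^4 + 10*v^3 + 33*v^2 + 44*v + 20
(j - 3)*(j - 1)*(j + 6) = j^3 + 2*j^2 - 21*j + 18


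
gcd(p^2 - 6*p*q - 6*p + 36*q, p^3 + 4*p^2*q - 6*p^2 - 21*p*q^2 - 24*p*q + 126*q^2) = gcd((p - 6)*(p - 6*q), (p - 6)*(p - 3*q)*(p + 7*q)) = p - 6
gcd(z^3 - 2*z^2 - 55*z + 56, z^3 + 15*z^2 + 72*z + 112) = z + 7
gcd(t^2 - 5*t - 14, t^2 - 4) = t + 2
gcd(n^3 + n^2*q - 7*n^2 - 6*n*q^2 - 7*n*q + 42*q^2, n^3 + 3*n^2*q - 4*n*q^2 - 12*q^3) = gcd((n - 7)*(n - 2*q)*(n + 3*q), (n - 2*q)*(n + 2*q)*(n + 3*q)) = -n^2 - n*q + 6*q^2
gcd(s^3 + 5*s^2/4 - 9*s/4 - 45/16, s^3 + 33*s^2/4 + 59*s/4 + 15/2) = s + 5/4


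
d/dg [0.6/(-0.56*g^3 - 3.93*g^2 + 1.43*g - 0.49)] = (1.008*g^2 + 4.716*g - 0.858)/(0.56*g^3 + 3.93*g^2 - 1.43*g + 0.49)^2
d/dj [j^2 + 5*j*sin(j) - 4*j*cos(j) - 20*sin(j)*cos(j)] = 4*j*sin(j) + 5*j*cos(j) + 2*j + 5*sin(j) - 4*cos(j) - 20*cos(2*j)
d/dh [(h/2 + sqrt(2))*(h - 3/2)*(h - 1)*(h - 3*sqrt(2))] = 2*h^3 - 15*h^2/4 - 3*sqrt(2)*h^2/2 - 21*h/2 + 5*sqrt(2)*h/2 - 3*sqrt(2)/4 + 15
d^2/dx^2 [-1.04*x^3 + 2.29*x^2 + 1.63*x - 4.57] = 4.58 - 6.24*x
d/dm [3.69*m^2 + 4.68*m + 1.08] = 7.38*m + 4.68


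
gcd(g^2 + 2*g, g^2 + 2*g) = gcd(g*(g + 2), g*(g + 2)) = g^2 + 2*g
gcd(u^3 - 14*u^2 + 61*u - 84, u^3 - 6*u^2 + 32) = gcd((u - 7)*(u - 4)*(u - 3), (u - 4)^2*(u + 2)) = u - 4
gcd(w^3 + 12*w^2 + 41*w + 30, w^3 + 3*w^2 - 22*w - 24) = w^2 + 7*w + 6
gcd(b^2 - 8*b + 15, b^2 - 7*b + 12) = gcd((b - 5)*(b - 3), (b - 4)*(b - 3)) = b - 3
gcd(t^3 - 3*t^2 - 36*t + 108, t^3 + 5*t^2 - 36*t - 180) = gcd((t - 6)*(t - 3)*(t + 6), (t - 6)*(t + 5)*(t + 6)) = t^2 - 36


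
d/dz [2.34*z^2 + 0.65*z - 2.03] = 4.68*z + 0.65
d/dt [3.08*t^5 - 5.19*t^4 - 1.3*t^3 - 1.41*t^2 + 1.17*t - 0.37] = 15.4*t^4 - 20.76*t^3 - 3.9*t^2 - 2.82*t + 1.17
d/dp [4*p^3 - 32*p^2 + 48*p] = 12*p^2 - 64*p + 48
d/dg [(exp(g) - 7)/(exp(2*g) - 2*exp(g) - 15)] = (2*(1 - exp(g))*(exp(g) - 7) + exp(2*g) - 2*exp(g) - 15)*exp(g)/(-exp(2*g) + 2*exp(g) + 15)^2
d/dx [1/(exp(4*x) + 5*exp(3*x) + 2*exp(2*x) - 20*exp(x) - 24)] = (-4*exp(3*x) - 15*exp(2*x) - 4*exp(x) + 20)*exp(x)/(exp(4*x) + 5*exp(3*x) + 2*exp(2*x) - 20*exp(x) - 24)^2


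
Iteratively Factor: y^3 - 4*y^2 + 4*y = (y - 2)*(y^2 - 2*y) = (y - 2)^2*(y)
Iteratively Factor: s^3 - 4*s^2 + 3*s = (s - 3)*(s^2 - s) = s*(s - 3)*(s - 1)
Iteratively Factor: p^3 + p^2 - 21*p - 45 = (p + 3)*(p^2 - 2*p - 15) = (p - 5)*(p + 3)*(p + 3)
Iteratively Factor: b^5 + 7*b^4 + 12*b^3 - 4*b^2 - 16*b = (b - 1)*(b^4 + 8*b^3 + 20*b^2 + 16*b) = b*(b - 1)*(b^3 + 8*b^2 + 20*b + 16) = b*(b - 1)*(b + 2)*(b^2 + 6*b + 8) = b*(b - 1)*(b + 2)^2*(b + 4)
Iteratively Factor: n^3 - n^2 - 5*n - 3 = (n - 3)*(n^2 + 2*n + 1) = (n - 3)*(n + 1)*(n + 1)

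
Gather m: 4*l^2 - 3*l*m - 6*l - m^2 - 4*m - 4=4*l^2 - 6*l - m^2 + m*(-3*l - 4) - 4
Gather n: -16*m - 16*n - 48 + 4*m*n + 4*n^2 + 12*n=-16*m + 4*n^2 + n*(4*m - 4) - 48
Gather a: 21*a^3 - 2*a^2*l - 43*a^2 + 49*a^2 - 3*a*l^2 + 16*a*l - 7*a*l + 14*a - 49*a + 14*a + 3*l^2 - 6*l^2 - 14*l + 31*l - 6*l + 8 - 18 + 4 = 21*a^3 + a^2*(6 - 2*l) + a*(-3*l^2 + 9*l - 21) - 3*l^2 + 11*l - 6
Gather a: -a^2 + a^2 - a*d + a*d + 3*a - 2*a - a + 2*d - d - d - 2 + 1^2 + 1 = 0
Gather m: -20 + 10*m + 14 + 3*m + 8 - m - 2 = 12*m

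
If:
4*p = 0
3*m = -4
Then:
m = -4/3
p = 0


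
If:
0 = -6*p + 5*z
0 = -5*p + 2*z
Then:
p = 0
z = 0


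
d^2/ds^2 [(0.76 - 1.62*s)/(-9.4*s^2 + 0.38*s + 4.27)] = ((15.5192 - 91.368*s)*(-9.4*s^2 + 0.38*s + 4.27) - (1.62*s - 0.76)*(18.8*s - 0.38)*(37.6*s - 0.76))/(-9.4*s^2 + 0.38*s + 4.27)^3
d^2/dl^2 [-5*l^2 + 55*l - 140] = -10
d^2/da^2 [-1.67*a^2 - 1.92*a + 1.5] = -3.34000000000000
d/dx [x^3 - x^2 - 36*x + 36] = 3*x^2 - 2*x - 36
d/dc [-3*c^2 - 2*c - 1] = -6*c - 2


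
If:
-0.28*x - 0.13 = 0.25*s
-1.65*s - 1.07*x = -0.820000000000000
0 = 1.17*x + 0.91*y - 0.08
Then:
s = 1.90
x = -2.16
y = 2.86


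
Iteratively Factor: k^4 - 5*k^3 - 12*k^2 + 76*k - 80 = (k - 2)*(k^3 - 3*k^2 - 18*k + 40) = (k - 5)*(k - 2)*(k^2 + 2*k - 8) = (k - 5)*(k - 2)*(k + 4)*(k - 2)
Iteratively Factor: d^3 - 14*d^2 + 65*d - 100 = (d - 5)*(d^2 - 9*d + 20) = (d - 5)^2*(d - 4)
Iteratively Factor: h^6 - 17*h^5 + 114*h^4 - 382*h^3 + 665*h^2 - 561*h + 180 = (h - 4)*(h^5 - 13*h^4 + 62*h^3 - 134*h^2 + 129*h - 45) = (h - 4)*(h - 3)*(h^4 - 10*h^3 + 32*h^2 - 38*h + 15) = (h - 4)*(h - 3)*(h - 1)*(h^3 - 9*h^2 + 23*h - 15) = (h - 4)*(h - 3)^2*(h - 1)*(h^2 - 6*h + 5) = (h - 5)*(h - 4)*(h - 3)^2*(h - 1)*(h - 1)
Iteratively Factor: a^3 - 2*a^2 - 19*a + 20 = (a + 4)*(a^2 - 6*a + 5) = (a - 1)*(a + 4)*(a - 5)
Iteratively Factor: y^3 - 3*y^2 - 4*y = (y - 4)*(y^2 + y) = y*(y - 4)*(y + 1)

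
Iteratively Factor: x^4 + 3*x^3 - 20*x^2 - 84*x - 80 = (x + 2)*(x^3 + x^2 - 22*x - 40) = (x + 2)*(x + 4)*(x^2 - 3*x - 10) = (x - 5)*(x + 2)*(x + 4)*(x + 2)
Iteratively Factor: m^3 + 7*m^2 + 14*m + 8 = (m + 2)*(m^2 + 5*m + 4) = (m + 1)*(m + 2)*(m + 4)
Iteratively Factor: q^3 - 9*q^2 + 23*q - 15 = (q - 1)*(q^2 - 8*q + 15) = (q - 5)*(q - 1)*(q - 3)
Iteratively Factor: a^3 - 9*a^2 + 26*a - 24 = (a - 2)*(a^2 - 7*a + 12) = (a - 4)*(a - 2)*(a - 3)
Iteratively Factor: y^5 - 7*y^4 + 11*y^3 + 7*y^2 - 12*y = (y - 3)*(y^4 - 4*y^3 - y^2 + 4*y) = (y - 4)*(y - 3)*(y^3 - y) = (y - 4)*(y - 3)*(y - 1)*(y^2 + y) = (y - 4)*(y - 3)*(y - 1)*(y + 1)*(y)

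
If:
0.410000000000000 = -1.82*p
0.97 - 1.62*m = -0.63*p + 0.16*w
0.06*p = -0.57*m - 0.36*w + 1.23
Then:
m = 0.20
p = -0.23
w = 3.14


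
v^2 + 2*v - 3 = (v - 1)*(v + 3)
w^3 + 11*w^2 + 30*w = w*(w + 5)*(w + 6)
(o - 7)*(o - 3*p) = o^2 - 3*o*p - 7*o + 21*p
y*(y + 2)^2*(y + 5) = y^4 + 9*y^3 + 24*y^2 + 20*y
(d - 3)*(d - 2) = d^2 - 5*d + 6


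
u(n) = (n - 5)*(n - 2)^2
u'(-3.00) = 105.00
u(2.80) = -1.41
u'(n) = (n - 5)*(2*n - 4) + (n - 2)^2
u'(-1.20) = 49.92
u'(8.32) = 81.91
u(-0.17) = -24.35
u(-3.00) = -200.00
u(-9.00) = -1694.00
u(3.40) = -3.14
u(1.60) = -0.54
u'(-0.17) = 27.15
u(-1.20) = -63.49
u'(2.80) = -2.88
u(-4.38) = -381.81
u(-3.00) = -200.00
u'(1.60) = 2.88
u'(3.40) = -2.52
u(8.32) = 132.61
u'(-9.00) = 429.00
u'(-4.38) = 160.39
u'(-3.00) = 105.00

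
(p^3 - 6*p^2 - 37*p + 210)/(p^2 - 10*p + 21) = (p^2 + p - 30)/(p - 3)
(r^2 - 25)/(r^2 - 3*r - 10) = (r + 5)/(r + 2)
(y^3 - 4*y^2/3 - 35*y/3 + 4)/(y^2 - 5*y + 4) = (y^2 + 8*y/3 - 1)/(y - 1)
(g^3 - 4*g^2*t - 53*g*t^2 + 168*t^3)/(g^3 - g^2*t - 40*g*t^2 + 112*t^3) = (g^2 - 11*g*t + 24*t^2)/(g^2 - 8*g*t + 16*t^2)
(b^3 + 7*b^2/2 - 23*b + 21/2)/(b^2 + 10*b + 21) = (2*b^2 - 7*b + 3)/(2*(b + 3))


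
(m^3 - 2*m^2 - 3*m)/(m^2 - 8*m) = (m^2 - 2*m - 3)/(m - 8)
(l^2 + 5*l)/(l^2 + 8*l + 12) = l*(l + 5)/(l^2 + 8*l + 12)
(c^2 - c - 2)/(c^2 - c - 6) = (-c^2 + c + 2)/(-c^2 + c + 6)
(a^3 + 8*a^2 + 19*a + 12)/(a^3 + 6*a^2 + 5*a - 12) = (a + 1)/(a - 1)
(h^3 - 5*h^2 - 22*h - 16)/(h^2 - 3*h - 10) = (h^2 - 7*h - 8)/(h - 5)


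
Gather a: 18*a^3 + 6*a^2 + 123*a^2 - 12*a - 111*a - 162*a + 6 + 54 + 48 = 18*a^3 + 129*a^2 - 285*a + 108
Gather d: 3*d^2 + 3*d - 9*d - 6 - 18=3*d^2 - 6*d - 24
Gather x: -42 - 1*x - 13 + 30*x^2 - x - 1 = 30*x^2 - 2*x - 56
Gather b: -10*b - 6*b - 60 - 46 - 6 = -16*b - 112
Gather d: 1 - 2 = -1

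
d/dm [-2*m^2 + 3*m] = 3 - 4*m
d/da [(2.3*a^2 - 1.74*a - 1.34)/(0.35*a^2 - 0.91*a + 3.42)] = (-1.484*a^2 + 16.67*a - 7.1702)/(0.1225*a^4 - 0.637*a^3 + 3.2221*a^2 - 6.2244*a + 11.6964)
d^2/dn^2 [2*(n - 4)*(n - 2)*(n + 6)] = 12*n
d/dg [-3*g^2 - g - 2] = -6*g - 1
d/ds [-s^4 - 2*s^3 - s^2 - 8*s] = -4*s^3 - 6*s^2 - 2*s - 8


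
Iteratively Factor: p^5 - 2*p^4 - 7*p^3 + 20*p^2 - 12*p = (p - 1)*(p^4 - p^3 - 8*p^2 + 12*p) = p*(p - 1)*(p^3 - p^2 - 8*p + 12) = p*(p - 2)*(p - 1)*(p^2 + p - 6) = p*(p - 2)*(p - 1)*(p + 3)*(p - 2)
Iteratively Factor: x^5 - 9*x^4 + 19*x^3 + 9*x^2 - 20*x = (x - 4)*(x^4 - 5*x^3 - x^2 + 5*x) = (x - 4)*(x - 1)*(x^3 - 4*x^2 - 5*x) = (x - 4)*(x - 1)*(x + 1)*(x^2 - 5*x) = x*(x - 4)*(x - 1)*(x + 1)*(x - 5)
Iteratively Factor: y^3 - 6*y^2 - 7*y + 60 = (y - 5)*(y^2 - y - 12) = (y - 5)*(y - 4)*(y + 3)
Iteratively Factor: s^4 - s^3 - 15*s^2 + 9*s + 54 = (s - 3)*(s^3 + 2*s^2 - 9*s - 18) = (s - 3)*(s + 3)*(s^2 - s - 6) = (s - 3)*(s + 2)*(s + 3)*(s - 3)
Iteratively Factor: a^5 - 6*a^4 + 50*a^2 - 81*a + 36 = (a - 1)*(a^4 - 5*a^3 - 5*a^2 + 45*a - 36) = (a - 1)*(a + 3)*(a^3 - 8*a^2 + 19*a - 12) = (a - 3)*(a - 1)*(a + 3)*(a^2 - 5*a + 4) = (a - 4)*(a - 3)*(a - 1)*(a + 3)*(a - 1)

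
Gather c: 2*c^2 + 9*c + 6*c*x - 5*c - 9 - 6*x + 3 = 2*c^2 + c*(6*x + 4) - 6*x - 6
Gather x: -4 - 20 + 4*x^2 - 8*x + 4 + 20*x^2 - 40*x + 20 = 24*x^2 - 48*x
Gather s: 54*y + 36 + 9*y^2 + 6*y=9*y^2 + 60*y + 36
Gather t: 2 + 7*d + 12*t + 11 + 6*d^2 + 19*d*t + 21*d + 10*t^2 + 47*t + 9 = 6*d^2 + 28*d + 10*t^2 + t*(19*d + 59) + 22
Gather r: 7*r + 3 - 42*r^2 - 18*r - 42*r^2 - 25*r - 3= -84*r^2 - 36*r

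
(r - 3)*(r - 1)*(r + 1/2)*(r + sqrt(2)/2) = r^4 - 7*r^3/2 + sqrt(2)*r^3/2 - 7*sqrt(2)*r^2/4 + r^2 + sqrt(2)*r/2 + 3*r/2 + 3*sqrt(2)/4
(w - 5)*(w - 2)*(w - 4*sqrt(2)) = w^3 - 7*w^2 - 4*sqrt(2)*w^2 + 10*w + 28*sqrt(2)*w - 40*sqrt(2)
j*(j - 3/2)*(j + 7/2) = j^3 + 2*j^2 - 21*j/4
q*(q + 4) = q^2 + 4*q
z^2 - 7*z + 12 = (z - 4)*(z - 3)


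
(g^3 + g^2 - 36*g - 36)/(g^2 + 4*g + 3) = (g^2 - 36)/(g + 3)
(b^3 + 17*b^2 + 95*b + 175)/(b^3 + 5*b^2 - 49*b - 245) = (b + 5)/(b - 7)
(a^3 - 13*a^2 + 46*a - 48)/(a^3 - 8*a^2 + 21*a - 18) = (a - 8)/(a - 3)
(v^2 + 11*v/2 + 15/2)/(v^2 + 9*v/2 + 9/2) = (2*v + 5)/(2*v + 3)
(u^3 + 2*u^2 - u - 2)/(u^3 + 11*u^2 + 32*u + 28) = (u^2 - 1)/(u^2 + 9*u + 14)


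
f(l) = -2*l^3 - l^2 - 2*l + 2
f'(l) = -6*l^2 - 2*l - 2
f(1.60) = -11.95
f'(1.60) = -20.56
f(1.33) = -7.13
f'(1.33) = -15.27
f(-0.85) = 4.21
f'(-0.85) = -4.64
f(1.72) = -14.58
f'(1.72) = -23.19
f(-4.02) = 123.81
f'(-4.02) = -90.92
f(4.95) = -274.98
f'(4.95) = -158.92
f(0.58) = 0.11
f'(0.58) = -5.18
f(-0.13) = 2.25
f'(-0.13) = -1.84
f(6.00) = -478.00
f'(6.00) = -230.00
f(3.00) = -67.00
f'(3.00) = -62.00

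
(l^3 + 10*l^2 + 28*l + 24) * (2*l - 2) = 2*l^4 + 18*l^3 + 36*l^2 - 8*l - 48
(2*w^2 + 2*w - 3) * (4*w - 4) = 8*w^3 - 20*w + 12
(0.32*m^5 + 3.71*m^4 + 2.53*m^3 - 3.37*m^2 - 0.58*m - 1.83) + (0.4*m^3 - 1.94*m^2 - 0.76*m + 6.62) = 0.32*m^5 + 3.71*m^4 + 2.93*m^3 - 5.31*m^2 - 1.34*m + 4.79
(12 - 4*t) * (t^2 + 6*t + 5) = -4*t^3 - 12*t^2 + 52*t + 60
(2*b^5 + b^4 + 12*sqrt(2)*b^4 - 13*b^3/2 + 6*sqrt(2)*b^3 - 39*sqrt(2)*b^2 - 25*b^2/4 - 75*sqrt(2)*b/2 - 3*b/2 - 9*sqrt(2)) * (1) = 2*b^5 + b^4 + 12*sqrt(2)*b^4 - 13*b^3/2 + 6*sqrt(2)*b^3 - 39*sqrt(2)*b^2 - 25*b^2/4 - 75*sqrt(2)*b/2 - 3*b/2 - 9*sqrt(2)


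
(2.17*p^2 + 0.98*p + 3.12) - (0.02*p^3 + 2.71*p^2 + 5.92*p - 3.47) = -0.02*p^3 - 0.54*p^2 - 4.94*p + 6.59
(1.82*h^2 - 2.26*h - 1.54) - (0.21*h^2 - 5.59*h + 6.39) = 1.61*h^2 + 3.33*h - 7.93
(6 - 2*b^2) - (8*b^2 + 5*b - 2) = -10*b^2 - 5*b + 8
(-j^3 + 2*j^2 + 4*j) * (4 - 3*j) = 3*j^4 - 10*j^3 - 4*j^2 + 16*j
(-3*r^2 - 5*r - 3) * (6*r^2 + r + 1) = -18*r^4 - 33*r^3 - 26*r^2 - 8*r - 3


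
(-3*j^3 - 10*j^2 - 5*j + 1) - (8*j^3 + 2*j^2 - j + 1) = -11*j^3 - 12*j^2 - 4*j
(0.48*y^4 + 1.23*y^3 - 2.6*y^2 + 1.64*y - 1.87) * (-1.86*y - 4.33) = -0.8928*y^5 - 4.3662*y^4 - 0.4899*y^3 + 8.2076*y^2 - 3.623*y + 8.0971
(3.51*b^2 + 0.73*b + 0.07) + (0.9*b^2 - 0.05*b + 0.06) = 4.41*b^2 + 0.68*b + 0.13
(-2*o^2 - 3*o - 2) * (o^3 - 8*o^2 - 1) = -2*o^5 + 13*o^4 + 22*o^3 + 18*o^2 + 3*o + 2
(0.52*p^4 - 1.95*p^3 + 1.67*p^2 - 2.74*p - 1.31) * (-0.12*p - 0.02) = -0.0624*p^5 + 0.2236*p^4 - 0.1614*p^3 + 0.2954*p^2 + 0.212*p + 0.0262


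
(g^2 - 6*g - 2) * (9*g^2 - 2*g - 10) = 9*g^4 - 56*g^3 - 16*g^2 + 64*g + 20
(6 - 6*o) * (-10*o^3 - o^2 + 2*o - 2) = 60*o^4 - 54*o^3 - 18*o^2 + 24*o - 12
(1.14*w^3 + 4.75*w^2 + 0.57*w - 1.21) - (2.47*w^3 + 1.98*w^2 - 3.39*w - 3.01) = -1.33*w^3 + 2.77*w^2 + 3.96*w + 1.8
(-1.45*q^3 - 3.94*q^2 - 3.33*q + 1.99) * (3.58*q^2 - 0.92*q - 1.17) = -5.191*q^5 - 12.7712*q^4 - 6.6001*q^3 + 14.7976*q^2 + 2.0653*q - 2.3283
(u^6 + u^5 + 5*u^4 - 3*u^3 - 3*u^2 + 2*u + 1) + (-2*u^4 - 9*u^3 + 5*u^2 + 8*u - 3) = u^6 + u^5 + 3*u^4 - 12*u^3 + 2*u^2 + 10*u - 2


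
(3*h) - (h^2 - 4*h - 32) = -h^2 + 7*h + 32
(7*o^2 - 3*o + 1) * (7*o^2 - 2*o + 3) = 49*o^4 - 35*o^3 + 34*o^2 - 11*o + 3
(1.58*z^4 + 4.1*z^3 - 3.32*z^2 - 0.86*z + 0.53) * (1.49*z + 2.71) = 2.3542*z^5 + 10.3908*z^4 + 6.1642*z^3 - 10.2786*z^2 - 1.5409*z + 1.4363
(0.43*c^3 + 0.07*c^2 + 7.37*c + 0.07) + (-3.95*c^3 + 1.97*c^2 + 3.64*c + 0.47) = -3.52*c^3 + 2.04*c^2 + 11.01*c + 0.54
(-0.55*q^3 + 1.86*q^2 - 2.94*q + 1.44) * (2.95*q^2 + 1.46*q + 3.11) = -1.6225*q^5 + 4.684*q^4 - 7.6679*q^3 + 5.7402*q^2 - 7.041*q + 4.4784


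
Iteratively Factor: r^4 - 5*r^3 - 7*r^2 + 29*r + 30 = (r + 2)*(r^3 - 7*r^2 + 7*r + 15) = (r + 1)*(r + 2)*(r^2 - 8*r + 15) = (r - 3)*(r + 1)*(r + 2)*(r - 5)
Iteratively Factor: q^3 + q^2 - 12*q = (q - 3)*(q^2 + 4*q) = q*(q - 3)*(q + 4)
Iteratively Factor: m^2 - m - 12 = (m + 3)*(m - 4)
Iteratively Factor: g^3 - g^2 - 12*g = (g - 4)*(g^2 + 3*g) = (g - 4)*(g + 3)*(g)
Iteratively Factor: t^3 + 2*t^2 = (t)*(t^2 + 2*t) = t^2*(t + 2)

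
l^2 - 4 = (l - 2)*(l + 2)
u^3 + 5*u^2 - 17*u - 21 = (u - 3)*(u + 1)*(u + 7)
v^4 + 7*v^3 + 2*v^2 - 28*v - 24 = (v - 2)*(v + 1)*(v + 2)*(v + 6)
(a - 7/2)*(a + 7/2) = a^2 - 49/4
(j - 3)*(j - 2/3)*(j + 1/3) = j^3 - 10*j^2/3 + 7*j/9 + 2/3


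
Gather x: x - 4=x - 4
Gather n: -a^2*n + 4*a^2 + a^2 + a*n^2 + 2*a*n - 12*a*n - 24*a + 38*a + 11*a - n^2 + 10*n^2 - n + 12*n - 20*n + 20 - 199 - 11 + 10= 5*a^2 + 25*a + n^2*(a + 9) + n*(-a^2 - 10*a - 9) - 180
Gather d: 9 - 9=0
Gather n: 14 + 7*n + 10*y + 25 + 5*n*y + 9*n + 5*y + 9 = n*(5*y + 16) + 15*y + 48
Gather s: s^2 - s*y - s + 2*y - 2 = s^2 + s*(-y - 1) + 2*y - 2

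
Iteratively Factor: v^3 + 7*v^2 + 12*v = (v + 4)*(v^2 + 3*v) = (v + 3)*(v + 4)*(v)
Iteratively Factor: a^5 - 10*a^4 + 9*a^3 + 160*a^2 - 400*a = (a - 5)*(a^4 - 5*a^3 - 16*a^2 + 80*a) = (a - 5)*(a + 4)*(a^3 - 9*a^2 + 20*a) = (a - 5)^2*(a + 4)*(a^2 - 4*a) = a*(a - 5)^2*(a + 4)*(a - 4)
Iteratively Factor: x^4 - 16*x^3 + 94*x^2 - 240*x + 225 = (x - 5)*(x^3 - 11*x^2 + 39*x - 45) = (x - 5)*(x - 3)*(x^2 - 8*x + 15) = (x - 5)*(x - 3)^2*(x - 5)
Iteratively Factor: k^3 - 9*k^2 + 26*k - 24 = (k - 3)*(k^2 - 6*k + 8) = (k - 4)*(k - 3)*(k - 2)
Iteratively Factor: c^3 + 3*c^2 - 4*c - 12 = (c - 2)*(c^2 + 5*c + 6) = (c - 2)*(c + 2)*(c + 3)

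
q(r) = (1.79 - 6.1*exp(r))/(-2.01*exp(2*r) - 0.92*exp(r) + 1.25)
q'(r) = (1.79 - 6.1*exp(r))*(4.02*exp(2*r) + 0.92*exp(r))/(-2.01*exp(2*r) - 0.92*exp(r) + 1.25)^2 - 6.1*exp(r)/(-2.01*exp(2*r) - 0.92*exp(r) + 1.25) = (-12.261*exp(2*r) + 7.1958*exp(r) - 5.9782)*exp(r)/(4.0401*exp(4*r) + 3.6984*exp(3*r) - 4.1786*exp(2*r) - 2.3*exp(r) + 1.5625)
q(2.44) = 0.25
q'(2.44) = -0.24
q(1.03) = 0.89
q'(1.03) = -0.79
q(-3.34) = 1.30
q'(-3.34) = -0.14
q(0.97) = 0.94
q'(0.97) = -0.83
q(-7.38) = 1.43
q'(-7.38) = -0.00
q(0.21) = 1.95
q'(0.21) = -2.24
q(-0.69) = -4.49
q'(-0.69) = -34.18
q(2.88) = 0.16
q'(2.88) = -0.16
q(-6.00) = 1.42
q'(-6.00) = -0.00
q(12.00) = 0.00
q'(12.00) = 0.00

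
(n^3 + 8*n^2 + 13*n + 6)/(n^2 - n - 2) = (n^2 + 7*n + 6)/(n - 2)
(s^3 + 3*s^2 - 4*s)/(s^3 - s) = (s + 4)/(s + 1)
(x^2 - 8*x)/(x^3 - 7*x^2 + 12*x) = (x - 8)/(x^2 - 7*x + 12)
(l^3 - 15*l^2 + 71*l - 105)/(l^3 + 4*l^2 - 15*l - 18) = (l^2 - 12*l + 35)/(l^2 + 7*l + 6)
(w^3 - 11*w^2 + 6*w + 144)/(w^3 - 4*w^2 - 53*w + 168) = (w^2 - 3*w - 18)/(w^2 + 4*w - 21)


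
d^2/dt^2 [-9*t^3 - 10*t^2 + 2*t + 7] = -54*t - 20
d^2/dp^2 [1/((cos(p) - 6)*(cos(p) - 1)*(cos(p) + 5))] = (18*(1 - cos(p)^2)^2 + 12*sin(p)^6 + 3*cos(p)^6 + 22*cos(p)^5 + 64*cos(p)^3 - 1159*cos(p)^2 - 702*cos(p) + 1772)/((cos(p) - 6)^3*(cos(p) - 1)^3*(cos(p) + 5)^3)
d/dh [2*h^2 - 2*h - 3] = 4*h - 2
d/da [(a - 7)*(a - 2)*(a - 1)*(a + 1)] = 4*a^3 - 27*a^2 + 26*a + 9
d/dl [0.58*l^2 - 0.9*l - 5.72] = 1.16*l - 0.9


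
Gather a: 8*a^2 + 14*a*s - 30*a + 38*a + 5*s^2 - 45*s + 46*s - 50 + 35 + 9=8*a^2 + a*(14*s + 8) + 5*s^2 + s - 6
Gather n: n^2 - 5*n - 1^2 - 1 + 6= n^2 - 5*n + 4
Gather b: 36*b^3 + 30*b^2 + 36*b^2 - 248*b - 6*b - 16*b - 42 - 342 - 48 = 36*b^3 + 66*b^2 - 270*b - 432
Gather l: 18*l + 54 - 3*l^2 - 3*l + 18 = -3*l^2 + 15*l + 72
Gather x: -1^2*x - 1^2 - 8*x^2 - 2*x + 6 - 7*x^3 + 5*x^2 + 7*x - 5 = -7*x^3 - 3*x^2 + 4*x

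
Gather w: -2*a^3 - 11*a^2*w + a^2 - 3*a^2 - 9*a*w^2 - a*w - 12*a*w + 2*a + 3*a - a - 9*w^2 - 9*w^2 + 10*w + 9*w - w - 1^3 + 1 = -2*a^3 - 2*a^2 + 4*a + w^2*(-9*a - 18) + w*(-11*a^2 - 13*a + 18)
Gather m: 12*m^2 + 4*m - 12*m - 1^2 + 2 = 12*m^2 - 8*m + 1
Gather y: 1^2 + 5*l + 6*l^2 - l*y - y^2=6*l^2 - l*y + 5*l - y^2 + 1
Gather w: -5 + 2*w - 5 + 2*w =4*w - 10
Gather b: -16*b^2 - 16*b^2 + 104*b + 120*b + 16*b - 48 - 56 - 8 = -32*b^2 + 240*b - 112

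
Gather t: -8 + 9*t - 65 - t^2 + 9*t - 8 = -t^2 + 18*t - 81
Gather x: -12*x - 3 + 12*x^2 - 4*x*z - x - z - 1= 12*x^2 + x*(-4*z - 13) - z - 4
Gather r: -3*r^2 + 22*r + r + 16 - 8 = -3*r^2 + 23*r + 8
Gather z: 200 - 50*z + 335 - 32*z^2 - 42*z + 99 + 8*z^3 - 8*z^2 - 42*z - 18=8*z^3 - 40*z^2 - 134*z + 616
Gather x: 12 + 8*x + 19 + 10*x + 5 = 18*x + 36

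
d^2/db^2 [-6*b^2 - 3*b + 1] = -12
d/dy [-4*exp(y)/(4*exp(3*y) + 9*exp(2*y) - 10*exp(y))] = (32*exp(y) + 36)*exp(y)/(4*exp(2*y) + 9*exp(y) - 10)^2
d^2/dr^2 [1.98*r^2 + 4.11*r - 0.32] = 3.96000000000000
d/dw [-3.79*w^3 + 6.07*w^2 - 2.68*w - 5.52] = -11.37*w^2 + 12.14*w - 2.68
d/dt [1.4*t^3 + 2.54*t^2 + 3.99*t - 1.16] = 4.2*t^2 + 5.08*t + 3.99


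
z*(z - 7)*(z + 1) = z^3 - 6*z^2 - 7*z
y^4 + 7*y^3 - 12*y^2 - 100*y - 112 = (y - 4)*(y + 2)^2*(y + 7)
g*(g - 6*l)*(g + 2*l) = g^3 - 4*g^2*l - 12*g*l^2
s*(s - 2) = s^2 - 2*s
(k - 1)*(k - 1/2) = k^2 - 3*k/2 + 1/2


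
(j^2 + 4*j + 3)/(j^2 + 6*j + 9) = (j + 1)/(j + 3)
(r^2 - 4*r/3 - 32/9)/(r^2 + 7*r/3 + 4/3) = (r - 8/3)/(r + 1)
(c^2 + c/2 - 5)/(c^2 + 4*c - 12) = (c + 5/2)/(c + 6)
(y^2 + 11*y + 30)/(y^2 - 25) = (y + 6)/(y - 5)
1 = 1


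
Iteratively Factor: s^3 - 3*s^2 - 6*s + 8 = (s - 1)*(s^2 - 2*s - 8) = (s - 4)*(s - 1)*(s + 2)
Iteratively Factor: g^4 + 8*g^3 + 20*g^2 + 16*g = (g + 4)*(g^3 + 4*g^2 + 4*g) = (g + 2)*(g + 4)*(g^2 + 2*g) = g*(g + 2)*(g + 4)*(g + 2)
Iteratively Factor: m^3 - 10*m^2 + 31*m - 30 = (m - 5)*(m^2 - 5*m + 6) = (m - 5)*(m - 3)*(m - 2)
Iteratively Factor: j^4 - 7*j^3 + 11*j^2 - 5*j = (j)*(j^3 - 7*j^2 + 11*j - 5) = j*(j - 5)*(j^2 - 2*j + 1) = j*(j - 5)*(j - 1)*(j - 1)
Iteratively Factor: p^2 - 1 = (p + 1)*(p - 1)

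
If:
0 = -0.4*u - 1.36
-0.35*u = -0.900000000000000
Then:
No Solution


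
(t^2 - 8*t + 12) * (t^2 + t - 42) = t^4 - 7*t^3 - 38*t^2 + 348*t - 504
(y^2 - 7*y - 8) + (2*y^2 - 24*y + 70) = 3*y^2 - 31*y + 62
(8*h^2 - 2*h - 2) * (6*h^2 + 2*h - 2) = 48*h^4 + 4*h^3 - 32*h^2 + 4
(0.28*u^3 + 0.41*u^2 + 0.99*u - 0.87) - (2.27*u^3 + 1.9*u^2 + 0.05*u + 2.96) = -1.99*u^3 - 1.49*u^2 + 0.94*u - 3.83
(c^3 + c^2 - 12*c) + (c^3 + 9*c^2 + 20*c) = 2*c^3 + 10*c^2 + 8*c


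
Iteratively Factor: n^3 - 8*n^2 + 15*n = (n)*(n^2 - 8*n + 15) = n*(n - 3)*(n - 5)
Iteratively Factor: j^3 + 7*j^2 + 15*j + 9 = (j + 1)*(j^2 + 6*j + 9) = (j + 1)*(j + 3)*(j + 3)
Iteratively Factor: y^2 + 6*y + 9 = (y + 3)*(y + 3)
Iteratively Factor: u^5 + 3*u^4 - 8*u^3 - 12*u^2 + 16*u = (u - 1)*(u^4 + 4*u^3 - 4*u^2 - 16*u) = (u - 2)*(u - 1)*(u^3 + 6*u^2 + 8*u) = u*(u - 2)*(u - 1)*(u^2 + 6*u + 8) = u*(u - 2)*(u - 1)*(u + 2)*(u + 4)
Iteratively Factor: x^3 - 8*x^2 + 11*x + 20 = (x - 5)*(x^2 - 3*x - 4) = (x - 5)*(x + 1)*(x - 4)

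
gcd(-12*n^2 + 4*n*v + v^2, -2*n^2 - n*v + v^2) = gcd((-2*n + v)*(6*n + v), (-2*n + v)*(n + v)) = -2*n + v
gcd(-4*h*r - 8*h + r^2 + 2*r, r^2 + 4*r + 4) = r + 2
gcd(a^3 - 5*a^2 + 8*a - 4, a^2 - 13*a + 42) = 1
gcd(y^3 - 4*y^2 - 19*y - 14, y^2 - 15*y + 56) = y - 7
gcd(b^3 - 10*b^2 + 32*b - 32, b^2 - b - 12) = b - 4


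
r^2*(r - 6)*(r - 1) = r^4 - 7*r^3 + 6*r^2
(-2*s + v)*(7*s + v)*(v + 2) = -14*s^2*v - 28*s^2 + 5*s*v^2 + 10*s*v + v^3 + 2*v^2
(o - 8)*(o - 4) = o^2 - 12*o + 32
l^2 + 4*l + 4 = (l + 2)^2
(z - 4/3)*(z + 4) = z^2 + 8*z/3 - 16/3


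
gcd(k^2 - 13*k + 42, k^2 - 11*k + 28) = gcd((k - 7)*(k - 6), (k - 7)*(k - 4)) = k - 7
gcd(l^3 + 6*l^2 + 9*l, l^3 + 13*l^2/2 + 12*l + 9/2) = l^2 + 6*l + 9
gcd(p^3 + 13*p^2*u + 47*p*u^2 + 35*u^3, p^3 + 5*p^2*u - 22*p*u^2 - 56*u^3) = p + 7*u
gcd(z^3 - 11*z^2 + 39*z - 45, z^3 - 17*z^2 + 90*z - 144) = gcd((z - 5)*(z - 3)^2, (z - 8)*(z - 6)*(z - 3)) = z - 3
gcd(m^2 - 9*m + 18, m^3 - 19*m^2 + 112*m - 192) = m - 3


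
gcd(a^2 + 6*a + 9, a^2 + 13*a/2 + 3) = 1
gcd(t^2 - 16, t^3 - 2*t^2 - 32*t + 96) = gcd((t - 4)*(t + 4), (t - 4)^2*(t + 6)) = t - 4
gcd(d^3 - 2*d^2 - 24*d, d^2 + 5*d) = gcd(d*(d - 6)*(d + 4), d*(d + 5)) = d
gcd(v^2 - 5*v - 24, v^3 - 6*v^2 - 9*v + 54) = v + 3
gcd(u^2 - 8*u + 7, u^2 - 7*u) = u - 7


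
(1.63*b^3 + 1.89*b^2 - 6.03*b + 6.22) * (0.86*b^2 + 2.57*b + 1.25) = 1.4018*b^5 + 5.8145*b^4 + 1.709*b^3 - 7.7854*b^2 + 8.4479*b + 7.775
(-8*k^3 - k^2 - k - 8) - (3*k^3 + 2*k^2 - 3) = -11*k^3 - 3*k^2 - k - 5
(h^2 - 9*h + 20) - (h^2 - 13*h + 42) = 4*h - 22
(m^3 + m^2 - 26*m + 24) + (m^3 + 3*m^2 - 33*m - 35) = 2*m^3 + 4*m^2 - 59*m - 11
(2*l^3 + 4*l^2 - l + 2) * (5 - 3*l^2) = -6*l^5 - 12*l^4 + 13*l^3 + 14*l^2 - 5*l + 10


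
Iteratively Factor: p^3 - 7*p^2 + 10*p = (p - 2)*(p^2 - 5*p) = (p - 5)*(p - 2)*(p)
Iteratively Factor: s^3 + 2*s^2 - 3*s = (s)*(s^2 + 2*s - 3) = s*(s + 3)*(s - 1)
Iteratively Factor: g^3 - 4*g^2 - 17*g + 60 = (g + 4)*(g^2 - 8*g + 15) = (g - 3)*(g + 4)*(g - 5)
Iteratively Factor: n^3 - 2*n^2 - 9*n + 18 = (n + 3)*(n^2 - 5*n + 6) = (n - 3)*(n + 3)*(n - 2)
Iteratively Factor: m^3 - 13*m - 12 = (m + 1)*(m^2 - m - 12) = (m - 4)*(m + 1)*(m + 3)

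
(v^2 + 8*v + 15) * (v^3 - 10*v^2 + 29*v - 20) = v^5 - 2*v^4 - 36*v^3 + 62*v^2 + 275*v - 300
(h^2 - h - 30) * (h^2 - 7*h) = h^4 - 8*h^3 - 23*h^2 + 210*h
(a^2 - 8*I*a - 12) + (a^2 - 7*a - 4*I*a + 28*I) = 2*a^2 - 7*a - 12*I*a - 12 + 28*I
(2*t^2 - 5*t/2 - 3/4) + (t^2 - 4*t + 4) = 3*t^2 - 13*t/2 + 13/4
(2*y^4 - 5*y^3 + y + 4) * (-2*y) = -4*y^5 + 10*y^4 - 2*y^2 - 8*y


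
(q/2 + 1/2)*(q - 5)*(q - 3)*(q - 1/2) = q^4/2 - 15*q^3/4 + 21*q^2/4 + 23*q/4 - 15/4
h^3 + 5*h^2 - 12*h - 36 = (h - 3)*(h + 2)*(h + 6)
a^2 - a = a*(a - 1)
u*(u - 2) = u^2 - 2*u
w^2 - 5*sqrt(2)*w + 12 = (w - 3*sqrt(2))*(w - 2*sqrt(2))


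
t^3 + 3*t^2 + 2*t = t*(t + 1)*(t + 2)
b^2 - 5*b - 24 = (b - 8)*(b + 3)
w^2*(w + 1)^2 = w^4 + 2*w^3 + w^2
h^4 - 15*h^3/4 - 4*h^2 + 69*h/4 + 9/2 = (h - 3)^2*(h + 1/4)*(h + 2)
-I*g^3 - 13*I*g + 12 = (g - 4*I)*(g + 3*I)*(-I*g + 1)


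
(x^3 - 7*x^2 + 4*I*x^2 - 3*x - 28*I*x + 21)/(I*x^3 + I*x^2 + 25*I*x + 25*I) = (-I*x^3 + x^2*(4 + 7*I) + x*(-28 + 3*I) - 21*I)/(x^3 + x^2 + 25*x + 25)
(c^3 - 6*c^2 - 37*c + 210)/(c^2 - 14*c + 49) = (c^2 + c - 30)/(c - 7)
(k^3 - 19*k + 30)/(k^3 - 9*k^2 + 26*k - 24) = (k + 5)/(k - 4)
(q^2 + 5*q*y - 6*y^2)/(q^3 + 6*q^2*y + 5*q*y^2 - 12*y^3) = (q + 6*y)/(q^2 + 7*q*y + 12*y^2)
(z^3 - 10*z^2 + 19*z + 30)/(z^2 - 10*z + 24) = (z^2 - 4*z - 5)/(z - 4)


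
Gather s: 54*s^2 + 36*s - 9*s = 54*s^2 + 27*s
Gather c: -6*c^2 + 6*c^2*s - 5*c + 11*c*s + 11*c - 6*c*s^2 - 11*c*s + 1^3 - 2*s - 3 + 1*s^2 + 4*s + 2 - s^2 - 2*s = c^2*(6*s - 6) + c*(6 - 6*s^2)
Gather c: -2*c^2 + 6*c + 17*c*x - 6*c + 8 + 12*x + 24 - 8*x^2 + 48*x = -2*c^2 + 17*c*x - 8*x^2 + 60*x + 32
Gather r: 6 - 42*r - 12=-42*r - 6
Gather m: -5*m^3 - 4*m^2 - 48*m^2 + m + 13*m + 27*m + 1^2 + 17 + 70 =-5*m^3 - 52*m^2 + 41*m + 88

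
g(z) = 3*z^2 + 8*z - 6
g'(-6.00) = -28.00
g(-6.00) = 54.00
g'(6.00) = 44.00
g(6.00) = 150.00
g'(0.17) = 9.02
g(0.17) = -4.55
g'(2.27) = 21.62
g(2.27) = 27.62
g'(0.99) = 13.94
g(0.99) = 4.86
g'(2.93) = 25.58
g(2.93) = 43.19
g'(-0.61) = 4.34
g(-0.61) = -9.76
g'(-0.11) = 7.34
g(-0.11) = -6.84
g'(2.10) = 20.60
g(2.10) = 24.03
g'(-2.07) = -4.42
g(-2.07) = -9.71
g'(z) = 6*z + 8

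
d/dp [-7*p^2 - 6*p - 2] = -14*p - 6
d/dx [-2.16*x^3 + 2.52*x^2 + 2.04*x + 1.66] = -6.48*x^2 + 5.04*x + 2.04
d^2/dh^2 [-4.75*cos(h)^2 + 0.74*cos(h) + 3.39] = -0.74*cos(h) + 9.5*cos(2*h)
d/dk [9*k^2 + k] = 18*k + 1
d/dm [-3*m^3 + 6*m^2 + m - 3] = -9*m^2 + 12*m + 1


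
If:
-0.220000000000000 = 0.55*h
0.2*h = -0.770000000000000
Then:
No Solution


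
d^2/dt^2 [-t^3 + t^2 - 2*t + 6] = 2 - 6*t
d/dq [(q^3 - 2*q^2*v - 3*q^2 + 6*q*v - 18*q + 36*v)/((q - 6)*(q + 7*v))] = (q^2 + 14*q*v - 14*v^2 + 27*v)/(q^2 + 14*q*v + 49*v^2)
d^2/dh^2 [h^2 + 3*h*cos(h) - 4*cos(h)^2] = -3*h*cos(h) - 16*sin(h)^2 - 6*sin(h) + 10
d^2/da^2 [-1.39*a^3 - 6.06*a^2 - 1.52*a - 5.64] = -8.34*a - 12.12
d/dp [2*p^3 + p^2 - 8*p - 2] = 6*p^2 + 2*p - 8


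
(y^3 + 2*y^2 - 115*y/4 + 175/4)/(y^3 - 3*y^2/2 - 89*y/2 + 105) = (y - 5/2)/(y - 6)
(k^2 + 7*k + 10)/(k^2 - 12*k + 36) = (k^2 + 7*k + 10)/(k^2 - 12*k + 36)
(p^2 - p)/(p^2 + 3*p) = (p - 1)/(p + 3)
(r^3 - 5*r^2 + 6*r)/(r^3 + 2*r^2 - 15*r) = (r - 2)/(r + 5)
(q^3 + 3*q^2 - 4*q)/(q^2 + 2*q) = (q^2 + 3*q - 4)/(q + 2)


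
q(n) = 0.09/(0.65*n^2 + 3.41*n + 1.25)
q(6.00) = 0.00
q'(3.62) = -0.00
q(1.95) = 0.01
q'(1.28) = -0.01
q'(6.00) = -0.00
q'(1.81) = -0.01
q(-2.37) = -0.03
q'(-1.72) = -0.01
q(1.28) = 0.01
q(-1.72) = -0.03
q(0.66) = 0.02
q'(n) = 0.09*(-1.3*n - 3.41)/(0.65*n^2 + 3.41*n + 1.25)^2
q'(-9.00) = 0.00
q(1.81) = 0.01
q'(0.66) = -0.03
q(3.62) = 0.00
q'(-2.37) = -0.00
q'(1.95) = -0.00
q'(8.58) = -0.00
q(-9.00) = 0.00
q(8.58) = 0.00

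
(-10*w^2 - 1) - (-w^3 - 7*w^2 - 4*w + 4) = w^3 - 3*w^2 + 4*w - 5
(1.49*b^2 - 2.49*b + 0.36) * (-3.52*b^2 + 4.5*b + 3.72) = -5.2448*b^4 + 15.4698*b^3 - 6.9294*b^2 - 7.6428*b + 1.3392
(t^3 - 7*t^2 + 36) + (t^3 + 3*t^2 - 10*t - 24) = 2*t^3 - 4*t^2 - 10*t + 12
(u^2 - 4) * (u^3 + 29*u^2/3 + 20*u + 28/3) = u^5 + 29*u^4/3 + 16*u^3 - 88*u^2/3 - 80*u - 112/3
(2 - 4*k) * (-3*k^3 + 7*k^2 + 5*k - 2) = 12*k^4 - 34*k^3 - 6*k^2 + 18*k - 4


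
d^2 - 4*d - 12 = (d - 6)*(d + 2)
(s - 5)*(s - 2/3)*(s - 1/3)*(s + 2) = s^4 - 4*s^3 - 61*s^2/9 + 28*s/3 - 20/9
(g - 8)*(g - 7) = g^2 - 15*g + 56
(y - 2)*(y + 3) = y^2 + y - 6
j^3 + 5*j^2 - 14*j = j*(j - 2)*(j + 7)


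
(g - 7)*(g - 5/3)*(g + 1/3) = g^3 - 25*g^2/3 + 79*g/9 + 35/9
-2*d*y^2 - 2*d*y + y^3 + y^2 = y*(-2*d + y)*(y + 1)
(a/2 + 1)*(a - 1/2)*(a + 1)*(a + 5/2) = a^4/2 + 5*a^3/2 + 27*a^2/8 + a/8 - 5/4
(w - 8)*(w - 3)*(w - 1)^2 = w^4 - 13*w^3 + 47*w^2 - 59*w + 24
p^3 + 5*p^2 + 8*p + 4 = (p + 1)*(p + 2)^2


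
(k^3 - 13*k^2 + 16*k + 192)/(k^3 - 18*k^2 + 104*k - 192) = (k^2 - 5*k - 24)/(k^2 - 10*k + 24)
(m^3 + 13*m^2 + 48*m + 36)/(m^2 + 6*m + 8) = (m^3 + 13*m^2 + 48*m + 36)/(m^2 + 6*m + 8)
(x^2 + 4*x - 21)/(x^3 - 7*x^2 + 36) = (x + 7)/(x^2 - 4*x - 12)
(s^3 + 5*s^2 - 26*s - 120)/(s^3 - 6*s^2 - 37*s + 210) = (s + 4)/(s - 7)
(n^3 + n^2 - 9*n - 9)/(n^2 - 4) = (n^3 + n^2 - 9*n - 9)/(n^2 - 4)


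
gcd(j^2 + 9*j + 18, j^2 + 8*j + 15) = j + 3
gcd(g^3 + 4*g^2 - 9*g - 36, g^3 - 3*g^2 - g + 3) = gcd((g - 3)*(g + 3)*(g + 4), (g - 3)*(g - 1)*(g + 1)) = g - 3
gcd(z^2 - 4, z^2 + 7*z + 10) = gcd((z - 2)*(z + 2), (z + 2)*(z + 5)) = z + 2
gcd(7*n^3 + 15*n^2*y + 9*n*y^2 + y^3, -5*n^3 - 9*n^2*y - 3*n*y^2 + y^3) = n^2 + 2*n*y + y^2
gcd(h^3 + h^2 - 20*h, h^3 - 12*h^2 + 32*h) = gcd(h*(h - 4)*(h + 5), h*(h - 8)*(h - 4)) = h^2 - 4*h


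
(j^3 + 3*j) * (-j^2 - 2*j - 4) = -j^5 - 2*j^4 - 7*j^3 - 6*j^2 - 12*j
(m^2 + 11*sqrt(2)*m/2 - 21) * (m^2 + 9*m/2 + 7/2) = m^4 + 9*m^3/2 + 11*sqrt(2)*m^3/2 - 35*m^2/2 + 99*sqrt(2)*m^2/4 - 189*m/2 + 77*sqrt(2)*m/4 - 147/2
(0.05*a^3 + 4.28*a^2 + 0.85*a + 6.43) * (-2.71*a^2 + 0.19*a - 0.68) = -0.1355*a^5 - 11.5893*a^4 - 1.5243*a^3 - 20.1742*a^2 + 0.6437*a - 4.3724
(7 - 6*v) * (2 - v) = 6*v^2 - 19*v + 14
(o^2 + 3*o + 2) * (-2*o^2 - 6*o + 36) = -2*o^4 - 12*o^3 + 14*o^2 + 96*o + 72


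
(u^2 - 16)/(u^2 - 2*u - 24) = (u - 4)/(u - 6)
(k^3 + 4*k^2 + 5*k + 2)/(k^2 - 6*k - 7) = (k^2 + 3*k + 2)/(k - 7)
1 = 1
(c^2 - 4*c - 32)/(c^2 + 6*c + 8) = (c - 8)/(c + 2)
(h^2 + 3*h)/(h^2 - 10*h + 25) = h*(h + 3)/(h^2 - 10*h + 25)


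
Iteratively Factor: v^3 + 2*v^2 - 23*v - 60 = (v + 4)*(v^2 - 2*v - 15) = (v - 5)*(v + 4)*(v + 3)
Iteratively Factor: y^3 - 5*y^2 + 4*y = (y)*(y^2 - 5*y + 4) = y*(y - 4)*(y - 1)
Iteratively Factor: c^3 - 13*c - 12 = (c - 4)*(c^2 + 4*c + 3) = (c - 4)*(c + 1)*(c + 3)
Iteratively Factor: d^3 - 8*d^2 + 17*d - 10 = (d - 2)*(d^2 - 6*d + 5) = (d - 2)*(d - 1)*(d - 5)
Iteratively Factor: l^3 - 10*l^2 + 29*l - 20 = (l - 5)*(l^2 - 5*l + 4) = (l - 5)*(l - 1)*(l - 4)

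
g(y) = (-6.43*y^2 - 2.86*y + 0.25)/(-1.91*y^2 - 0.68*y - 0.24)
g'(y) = (-12.86*y - 2.86)/(-1.91*y^2 - 0.68*y - 0.24) + (3.82*y + 0.68)*(-6.43*y^2 - 2.86*y + 0.25)/(-1.91*y^2 - 0.68*y - 0.24)^2 = (-1.0902*y^2 + 4.0414*y + 0.8564)/(3.6481*y^4 + 2.5976*y^3 + 1.3792*y^2 + 0.3264*y + 0.0576)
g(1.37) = 3.31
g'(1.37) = 0.19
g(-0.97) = 2.20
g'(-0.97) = -2.16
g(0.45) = 2.51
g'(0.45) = 2.82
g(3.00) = 3.40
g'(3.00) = 0.01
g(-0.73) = 1.43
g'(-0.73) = -4.61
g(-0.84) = 1.85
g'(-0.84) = -3.20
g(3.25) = 3.40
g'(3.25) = 0.00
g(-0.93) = 2.11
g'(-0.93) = -2.42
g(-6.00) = 3.30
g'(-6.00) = -0.01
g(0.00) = -1.04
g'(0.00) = 14.87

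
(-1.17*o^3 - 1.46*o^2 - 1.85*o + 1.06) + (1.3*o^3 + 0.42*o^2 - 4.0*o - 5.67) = 0.13*o^3 - 1.04*o^2 - 5.85*o - 4.61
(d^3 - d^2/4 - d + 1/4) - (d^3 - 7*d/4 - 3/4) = -d^2/4 + 3*d/4 + 1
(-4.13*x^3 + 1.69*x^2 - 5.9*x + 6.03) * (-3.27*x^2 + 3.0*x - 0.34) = 13.5051*x^5 - 17.9163*x^4 + 25.7672*x^3 - 37.9927*x^2 + 20.096*x - 2.0502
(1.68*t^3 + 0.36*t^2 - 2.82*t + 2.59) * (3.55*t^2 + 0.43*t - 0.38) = 5.964*t^5 + 2.0004*t^4 - 10.4946*t^3 + 7.8451*t^2 + 2.1853*t - 0.9842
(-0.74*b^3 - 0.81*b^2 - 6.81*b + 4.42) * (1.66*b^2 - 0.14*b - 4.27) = -1.2284*b^5 - 1.241*b^4 - 8.0314*b^3 + 11.7493*b^2 + 28.4599*b - 18.8734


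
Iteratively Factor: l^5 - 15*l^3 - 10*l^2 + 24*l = (l)*(l^4 - 15*l^2 - 10*l + 24) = l*(l + 3)*(l^3 - 3*l^2 - 6*l + 8) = l*(l - 1)*(l + 3)*(l^2 - 2*l - 8) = l*(l - 4)*(l - 1)*(l + 3)*(l + 2)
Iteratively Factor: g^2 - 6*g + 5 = (g - 5)*(g - 1)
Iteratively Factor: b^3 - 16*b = (b - 4)*(b^2 + 4*b) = (b - 4)*(b + 4)*(b)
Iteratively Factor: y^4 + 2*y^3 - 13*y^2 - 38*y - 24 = (y + 3)*(y^3 - y^2 - 10*y - 8) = (y + 2)*(y + 3)*(y^2 - 3*y - 4) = (y - 4)*(y + 2)*(y + 3)*(y + 1)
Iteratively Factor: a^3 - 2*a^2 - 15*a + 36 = (a - 3)*(a^2 + a - 12) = (a - 3)^2*(a + 4)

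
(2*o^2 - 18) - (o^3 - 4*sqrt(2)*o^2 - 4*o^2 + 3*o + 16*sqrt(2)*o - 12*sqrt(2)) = -o^3 + 4*sqrt(2)*o^2 + 6*o^2 - 16*sqrt(2)*o - 3*o - 18 + 12*sqrt(2)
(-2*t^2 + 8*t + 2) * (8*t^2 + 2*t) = -16*t^4 + 60*t^3 + 32*t^2 + 4*t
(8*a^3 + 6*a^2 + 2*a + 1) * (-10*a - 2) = -80*a^4 - 76*a^3 - 32*a^2 - 14*a - 2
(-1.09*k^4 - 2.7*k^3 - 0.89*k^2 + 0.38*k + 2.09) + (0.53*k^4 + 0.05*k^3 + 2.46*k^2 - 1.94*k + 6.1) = -0.56*k^4 - 2.65*k^3 + 1.57*k^2 - 1.56*k + 8.19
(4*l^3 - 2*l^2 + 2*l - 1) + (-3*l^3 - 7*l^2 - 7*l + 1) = l^3 - 9*l^2 - 5*l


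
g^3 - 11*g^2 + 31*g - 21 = (g - 7)*(g - 3)*(g - 1)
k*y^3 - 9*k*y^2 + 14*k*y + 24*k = (y - 6)*(y - 4)*(k*y + k)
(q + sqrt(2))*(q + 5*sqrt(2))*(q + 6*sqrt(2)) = q^3 + 12*sqrt(2)*q^2 + 82*q + 60*sqrt(2)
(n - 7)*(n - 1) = n^2 - 8*n + 7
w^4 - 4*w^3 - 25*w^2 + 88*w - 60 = (w - 6)*(w - 2)*(w - 1)*(w + 5)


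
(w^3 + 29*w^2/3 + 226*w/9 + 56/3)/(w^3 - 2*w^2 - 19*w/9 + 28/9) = (3*w^2 + 25*w + 42)/(3*w^2 - 10*w + 7)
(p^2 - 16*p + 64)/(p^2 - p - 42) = (-p^2 + 16*p - 64)/(-p^2 + p + 42)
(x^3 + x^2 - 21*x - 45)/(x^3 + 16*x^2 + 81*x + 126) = (x^2 - 2*x - 15)/(x^2 + 13*x + 42)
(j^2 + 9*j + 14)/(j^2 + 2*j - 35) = (j + 2)/(j - 5)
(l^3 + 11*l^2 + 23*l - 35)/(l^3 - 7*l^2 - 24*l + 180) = (l^2 + 6*l - 7)/(l^2 - 12*l + 36)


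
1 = 1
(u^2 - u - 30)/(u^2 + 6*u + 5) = (u - 6)/(u + 1)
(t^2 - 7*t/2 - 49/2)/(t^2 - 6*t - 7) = (t + 7/2)/(t + 1)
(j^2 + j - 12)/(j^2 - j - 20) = (j - 3)/(j - 5)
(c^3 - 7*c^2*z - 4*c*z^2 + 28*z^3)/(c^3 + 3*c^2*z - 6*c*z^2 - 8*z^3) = (c^2 - 5*c*z - 14*z^2)/(c^2 + 5*c*z + 4*z^2)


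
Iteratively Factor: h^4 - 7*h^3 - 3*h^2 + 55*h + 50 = (h + 2)*(h^3 - 9*h^2 + 15*h + 25) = (h + 1)*(h + 2)*(h^2 - 10*h + 25) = (h - 5)*(h + 1)*(h + 2)*(h - 5)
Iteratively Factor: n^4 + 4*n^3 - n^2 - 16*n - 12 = (n + 2)*(n^3 + 2*n^2 - 5*n - 6) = (n + 1)*(n + 2)*(n^2 + n - 6) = (n + 1)*(n + 2)*(n + 3)*(n - 2)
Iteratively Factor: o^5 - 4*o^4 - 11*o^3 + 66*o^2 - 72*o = (o - 3)*(o^4 - o^3 - 14*o^2 + 24*o) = o*(o - 3)*(o^3 - o^2 - 14*o + 24) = o*(o - 3)*(o + 4)*(o^2 - 5*o + 6) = o*(o - 3)^2*(o + 4)*(o - 2)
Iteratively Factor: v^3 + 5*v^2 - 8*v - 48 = (v + 4)*(v^2 + v - 12) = (v - 3)*(v + 4)*(v + 4)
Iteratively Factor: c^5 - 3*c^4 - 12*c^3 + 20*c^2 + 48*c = (c - 3)*(c^4 - 12*c^2 - 16*c) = (c - 3)*(c + 2)*(c^3 - 2*c^2 - 8*c) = (c - 4)*(c - 3)*(c + 2)*(c^2 + 2*c) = (c - 4)*(c - 3)*(c + 2)^2*(c)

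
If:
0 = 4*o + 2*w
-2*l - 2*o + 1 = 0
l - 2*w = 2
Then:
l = 0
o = 1/2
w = -1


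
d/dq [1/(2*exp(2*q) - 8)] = -exp(2*q)/(exp(2*q) - 4)^2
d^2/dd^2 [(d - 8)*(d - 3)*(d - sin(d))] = d^2*sin(d) - 11*d*sin(d) - 4*d*cos(d) + 6*d + 22*sqrt(2)*sin(d + pi/4) - 22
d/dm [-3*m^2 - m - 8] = -6*m - 1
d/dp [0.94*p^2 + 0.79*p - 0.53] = 1.88*p + 0.79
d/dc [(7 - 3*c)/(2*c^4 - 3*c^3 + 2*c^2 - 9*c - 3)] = (18*c^4 - 74*c^3 + 69*c^2 - 28*c + 72)/(4*c^8 - 12*c^7 + 17*c^6 - 48*c^5 + 46*c^4 - 18*c^3 + 69*c^2 + 54*c + 9)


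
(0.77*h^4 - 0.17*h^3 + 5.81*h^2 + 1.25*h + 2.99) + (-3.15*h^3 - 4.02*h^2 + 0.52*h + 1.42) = 0.77*h^4 - 3.32*h^3 + 1.79*h^2 + 1.77*h + 4.41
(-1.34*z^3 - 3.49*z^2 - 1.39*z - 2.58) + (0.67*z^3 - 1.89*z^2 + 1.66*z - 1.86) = -0.67*z^3 - 5.38*z^2 + 0.27*z - 4.44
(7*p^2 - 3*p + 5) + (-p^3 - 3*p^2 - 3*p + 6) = -p^3 + 4*p^2 - 6*p + 11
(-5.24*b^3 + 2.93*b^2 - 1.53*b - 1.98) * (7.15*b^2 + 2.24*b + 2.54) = -37.466*b^5 + 9.2119*b^4 - 17.6859*b^3 - 10.142*b^2 - 8.3214*b - 5.0292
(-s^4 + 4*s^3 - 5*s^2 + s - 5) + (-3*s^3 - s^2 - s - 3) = -s^4 + s^3 - 6*s^2 - 8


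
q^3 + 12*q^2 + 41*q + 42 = (q + 2)*(q + 3)*(q + 7)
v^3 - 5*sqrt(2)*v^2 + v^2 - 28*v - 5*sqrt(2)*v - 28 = (v + 1)*(v - 7*sqrt(2))*(v + 2*sqrt(2))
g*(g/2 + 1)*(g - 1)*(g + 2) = g^4/2 + 3*g^3/2 - 2*g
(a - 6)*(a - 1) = a^2 - 7*a + 6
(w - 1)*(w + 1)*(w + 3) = w^3 + 3*w^2 - w - 3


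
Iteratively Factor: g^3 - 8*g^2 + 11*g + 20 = (g + 1)*(g^2 - 9*g + 20) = (g - 5)*(g + 1)*(g - 4)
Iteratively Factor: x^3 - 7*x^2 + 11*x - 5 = (x - 1)*(x^2 - 6*x + 5) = (x - 5)*(x - 1)*(x - 1)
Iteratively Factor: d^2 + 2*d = (d)*(d + 2)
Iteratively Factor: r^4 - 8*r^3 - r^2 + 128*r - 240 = (r - 4)*(r^3 - 4*r^2 - 17*r + 60) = (r - 4)*(r + 4)*(r^2 - 8*r + 15) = (r - 4)*(r - 3)*(r + 4)*(r - 5)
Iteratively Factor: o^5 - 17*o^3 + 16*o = (o + 1)*(o^4 - o^3 - 16*o^2 + 16*o) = o*(o + 1)*(o^3 - o^2 - 16*o + 16) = o*(o + 1)*(o + 4)*(o^2 - 5*o + 4) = o*(o - 4)*(o + 1)*(o + 4)*(o - 1)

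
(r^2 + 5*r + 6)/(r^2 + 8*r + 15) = (r + 2)/(r + 5)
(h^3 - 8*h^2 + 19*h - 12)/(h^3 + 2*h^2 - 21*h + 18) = (h - 4)/(h + 6)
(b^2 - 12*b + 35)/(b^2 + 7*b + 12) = (b^2 - 12*b + 35)/(b^2 + 7*b + 12)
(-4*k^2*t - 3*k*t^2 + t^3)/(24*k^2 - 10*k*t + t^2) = t*(k + t)/(-6*k + t)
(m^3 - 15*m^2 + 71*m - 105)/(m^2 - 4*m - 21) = (m^2 - 8*m + 15)/(m + 3)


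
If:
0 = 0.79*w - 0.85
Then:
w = 1.08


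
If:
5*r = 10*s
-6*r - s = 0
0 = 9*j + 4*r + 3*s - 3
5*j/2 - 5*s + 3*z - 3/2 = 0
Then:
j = 1/3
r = 0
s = 0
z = 2/9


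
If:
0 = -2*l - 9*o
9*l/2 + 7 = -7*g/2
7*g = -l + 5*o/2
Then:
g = 28/67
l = -126/67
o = 28/67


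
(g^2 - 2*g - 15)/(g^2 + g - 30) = (g + 3)/(g + 6)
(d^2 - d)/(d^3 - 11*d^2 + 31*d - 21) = d/(d^2 - 10*d + 21)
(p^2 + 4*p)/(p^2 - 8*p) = (p + 4)/(p - 8)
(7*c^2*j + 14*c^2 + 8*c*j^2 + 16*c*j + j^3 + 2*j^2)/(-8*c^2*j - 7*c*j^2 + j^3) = (-7*c*j - 14*c - j^2 - 2*j)/(j*(8*c - j))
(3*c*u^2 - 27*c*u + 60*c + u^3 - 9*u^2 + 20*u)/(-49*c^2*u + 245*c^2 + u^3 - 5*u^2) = (3*c*u - 12*c + u^2 - 4*u)/(-49*c^2 + u^2)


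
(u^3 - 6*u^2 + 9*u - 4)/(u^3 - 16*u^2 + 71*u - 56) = (u^2 - 5*u + 4)/(u^2 - 15*u + 56)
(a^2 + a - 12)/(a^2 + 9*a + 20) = (a - 3)/(a + 5)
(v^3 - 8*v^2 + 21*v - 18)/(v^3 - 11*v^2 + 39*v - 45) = (v - 2)/(v - 5)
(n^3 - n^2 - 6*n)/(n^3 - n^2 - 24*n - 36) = n*(n - 3)/(n^2 - 3*n - 18)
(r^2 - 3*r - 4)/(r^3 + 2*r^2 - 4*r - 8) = (r^2 - 3*r - 4)/(r^3 + 2*r^2 - 4*r - 8)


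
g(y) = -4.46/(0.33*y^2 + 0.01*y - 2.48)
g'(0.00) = 0.01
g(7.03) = -0.32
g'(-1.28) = -0.98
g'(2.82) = 280.49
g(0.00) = 1.80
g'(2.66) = 561.23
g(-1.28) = 2.28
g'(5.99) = 0.20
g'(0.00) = 0.01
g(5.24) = -0.67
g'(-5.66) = -0.26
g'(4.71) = 0.58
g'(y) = -4.46*(-0.66*y - 0.01)/(0.33*y^2 + 0.01*y - 2.48)^2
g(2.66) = 37.65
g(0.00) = 1.80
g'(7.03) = 0.11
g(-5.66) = -0.56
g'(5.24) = 0.35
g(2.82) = -25.86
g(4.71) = -0.91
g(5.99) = -0.47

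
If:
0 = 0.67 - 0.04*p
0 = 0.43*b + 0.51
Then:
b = -1.19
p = 16.75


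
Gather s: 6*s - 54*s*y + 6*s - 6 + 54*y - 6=s*(12 - 54*y) + 54*y - 12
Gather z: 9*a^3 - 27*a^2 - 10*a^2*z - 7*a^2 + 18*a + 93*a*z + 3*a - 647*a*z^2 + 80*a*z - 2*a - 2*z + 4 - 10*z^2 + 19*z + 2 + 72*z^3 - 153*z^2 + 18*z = 9*a^3 - 34*a^2 + 19*a + 72*z^3 + z^2*(-647*a - 163) + z*(-10*a^2 + 173*a + 35) + 6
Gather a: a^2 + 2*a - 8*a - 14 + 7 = a^2 - 6*a - 7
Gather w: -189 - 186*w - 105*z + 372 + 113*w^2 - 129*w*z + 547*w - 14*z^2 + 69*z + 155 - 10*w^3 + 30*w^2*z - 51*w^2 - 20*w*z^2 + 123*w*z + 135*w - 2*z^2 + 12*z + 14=-10*w^3 + w^2*(30*z + 62) + w*(-20*z^2 - 6*z + 496) - 16*z^2 - 24*z + 352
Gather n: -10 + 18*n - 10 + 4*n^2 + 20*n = 4*n^2 + 38*n - 20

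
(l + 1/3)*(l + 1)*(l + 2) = l^3 + 10*l^2/3 + 3*l + 2/3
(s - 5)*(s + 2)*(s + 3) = s^3 - 19*s - 30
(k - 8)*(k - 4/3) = k^2 - 28*k/3 + 32/3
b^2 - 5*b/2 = b*(b - 5/2)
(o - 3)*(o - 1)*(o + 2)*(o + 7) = o^4 + 5*o^3 - 19*o^2 - 29*o + 42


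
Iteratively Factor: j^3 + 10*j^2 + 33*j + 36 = (j + 3)*(j^2 + 7*j + 12) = (j + 3)^2*(j + 4)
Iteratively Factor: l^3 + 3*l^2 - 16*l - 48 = (l + 3)*(l^2 - 16) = (l - 4)*(l + 3)*(l + 4)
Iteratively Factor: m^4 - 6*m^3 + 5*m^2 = (m)*(m^3 - 6*m^2 + 5*m) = m^2*(m^2 - 6*m + 5) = m^2*(m - 1)*(m - 5)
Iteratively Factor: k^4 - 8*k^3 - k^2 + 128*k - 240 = (k - 3)*(k^3 - 5*k^2 - 16*k + 80) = (k - 5)*(k - 3)*(k^2 - 16) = (k - 5)*(k - 4)*(k - 3)*(k + 4)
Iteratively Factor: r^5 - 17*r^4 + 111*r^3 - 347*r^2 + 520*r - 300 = (r - 2)*(r^4 - 15*r^3 + 81*r^2 - 185*r + 150) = (r - 5)*(r - 2)*(r^3 - 10*r^2 + 31*r - 30) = (r - 5)^2*(r - 2)*(r^2 - 5*r + 6) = (r - 5)^2*(r - 2)^2*(r - 3)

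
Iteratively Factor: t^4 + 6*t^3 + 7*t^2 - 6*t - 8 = (t + 4)*(t^3 + 2*t^2 - t - 2) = (t - 1)*(t + 4)*(t^2 + 3*t + 2) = (t - 1)*(t + 2)*(t + 4)*(t + 1)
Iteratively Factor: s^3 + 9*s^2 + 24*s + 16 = (s + 4)*(s^2 + 5*s + 4) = (s + 1)*(s + 4)*(s + 4)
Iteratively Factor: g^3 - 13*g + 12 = (g - 1)*(g^2 + g - 12) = (g - 3)*(g - 1)*(g + 4)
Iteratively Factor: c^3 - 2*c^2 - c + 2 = (c + 1)*(c^2 - 3*c + 2) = (c - 1)*(c + 1)*(c - 2)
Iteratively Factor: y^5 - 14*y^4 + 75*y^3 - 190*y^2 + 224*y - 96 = (y - 4)*(y^4 - 10*y^3 + 35*y^2 - 50*y + 24) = (y - 4)*(y - 2)*(y^3 - 8*y^2 + 19*y - 12) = (y - 4)*(y - 2)*(y - 1)*(y^2 - 7*y + 12) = (y - 4)*(y - 3)*(y - 2)*(y - 1)*(y - 4)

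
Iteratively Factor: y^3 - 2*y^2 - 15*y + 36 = (y + 4)*(y^2 - 6*y + 9) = (y - 3)*(y + 4)*(y - 3)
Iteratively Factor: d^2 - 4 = (d - 2)*(d + 2)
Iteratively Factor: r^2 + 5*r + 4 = (r + 1)*(r + 4)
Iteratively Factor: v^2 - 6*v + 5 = (v - 5)*(v - 1)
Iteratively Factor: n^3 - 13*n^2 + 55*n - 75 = (n - 5)*(n^2 - 8*n + 15) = (n - 5)*(n - 3)*(n - 5)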